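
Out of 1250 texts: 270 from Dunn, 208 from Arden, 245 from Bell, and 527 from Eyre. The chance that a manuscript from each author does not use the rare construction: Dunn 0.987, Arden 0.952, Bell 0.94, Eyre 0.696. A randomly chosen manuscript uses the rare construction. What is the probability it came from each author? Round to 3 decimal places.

Dunn 0.019, Arden 0.053, Bell 0.078, Eyre 0.850

Taking complements, P(rare-form | each) = Dunn 0.013, Arden 0.048, Bell 0.06, Eyre 0.304.
Prior × likelihood for each hypothesis:
  Dunn: 0.216 × 0.013 = 0.002808
  Arden: 0.1664 × 0.048 = 0.0079872
  Bell: 0.196 × 0.06 = 0.01176
  Eyre: 0.4216 × 0.304 = 0.1281664
Total = 0.1507216.
P(Dunn | rare-form) = 0.002808/0.1507216 ≈ 0.019
P(Arden | rare-form) = 0.0079872/0.1507216 ≈ 0.053
P(Bell | rare-form) = 0.01176/0.1507216 ≈ 0.078
P(Eyre | rare-form) = 0.1281664/0.1507216 ≈ 0.850
(Check: 0.019+0.053+0.078+0.850 = 1.000.)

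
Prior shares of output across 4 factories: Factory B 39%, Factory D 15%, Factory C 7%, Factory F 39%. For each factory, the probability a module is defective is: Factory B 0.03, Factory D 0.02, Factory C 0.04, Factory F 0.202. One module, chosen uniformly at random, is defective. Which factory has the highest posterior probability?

Factory F

By Bayes' rule, posterior ∝ prior × likelihood:
  Factory B: 0.39 × 0.03 = 0.0117
  Factory D: 0.15 × 0.02 = 0.003
  Factory C: 0.07 × 0.04 = 0.0028
  Factory F: 0.39 × 0.202 = 0.07878
Normalizing constant = 0.09628.
Largest term belongs to Factory F, so Factory F is most probable.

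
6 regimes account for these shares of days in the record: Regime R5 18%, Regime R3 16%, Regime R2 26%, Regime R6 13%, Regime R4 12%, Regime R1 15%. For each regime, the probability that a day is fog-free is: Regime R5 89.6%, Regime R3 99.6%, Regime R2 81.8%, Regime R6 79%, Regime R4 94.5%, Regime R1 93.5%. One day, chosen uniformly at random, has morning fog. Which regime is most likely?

Regime R2

Taking complements, P(fog | each) = Regime R5 0.104, Regime R3 0.004, Regime R2 0.182, Regime R6 0.21, Regime R4 0.055, Regime R1 0.065.
Prior × likelihood for each hypothesis:
  Regime R5: 0.18 × 0.104 = 0.01872
  Regime R3: 0.16 × 0.004 = 0.00064
  Regime R2: 0.26 × 0.182 = 0.04732
  Regime R6: 0.13 × 0.21 = 0.0273
  Regime R4: 0.12 × 0.055 = 0.0066
  Regime R1: 0.15 × 0.065 = 0.00975
Sum = 0.11033.
Largest term belongs to Regime R2, so Regime R2 is most probable.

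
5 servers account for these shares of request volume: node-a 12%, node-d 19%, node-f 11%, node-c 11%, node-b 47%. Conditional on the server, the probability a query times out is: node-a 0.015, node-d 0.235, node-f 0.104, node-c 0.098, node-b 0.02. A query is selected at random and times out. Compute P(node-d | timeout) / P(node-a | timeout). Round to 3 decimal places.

Unnormalized posteriors (prior × likelihood):
  node-a: 0.12 × 0.015 = 0.0018
  node-d: 0.19 × 0.235 = 0.04465
  node-f: 0.11 × 0.104 = 0.01144
  node-c: 0.11 × 0.098 = 0.01078
  node-b: 0.47 × 0.02 = 0.0094
Total = 0.07807.
The ratio is 0.04465 / 0.0018 (the normalizer cancels) = 24.806.

24.806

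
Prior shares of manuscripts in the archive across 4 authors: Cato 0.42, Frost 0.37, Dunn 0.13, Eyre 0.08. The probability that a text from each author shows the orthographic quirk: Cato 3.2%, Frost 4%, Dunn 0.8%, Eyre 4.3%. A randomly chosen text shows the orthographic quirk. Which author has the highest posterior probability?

Prior × likelihood for each hypothesis:
  Cato: 0.42 × 0.032 = 0.01344
  Frost: 0.37 × 0.04 = 0.0148
  Dunn: 0.13 × 0.008 = 0.00104
  Eyre: 0.08 × 0.043 = 0.00344
Normalizing constant = 0.03272.
Largest term belongs to Frost, so Frost is most probable.

Frost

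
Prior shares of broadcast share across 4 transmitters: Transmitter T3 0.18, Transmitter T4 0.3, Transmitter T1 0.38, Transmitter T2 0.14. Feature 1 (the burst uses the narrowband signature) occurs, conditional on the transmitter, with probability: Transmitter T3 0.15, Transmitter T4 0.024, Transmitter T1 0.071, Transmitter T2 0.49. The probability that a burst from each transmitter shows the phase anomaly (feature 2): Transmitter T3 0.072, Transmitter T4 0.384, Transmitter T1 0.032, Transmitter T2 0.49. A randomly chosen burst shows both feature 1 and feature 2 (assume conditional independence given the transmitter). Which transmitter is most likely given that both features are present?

Transmitter T2

Prior × likelihood for each hypothesis:
  Transmitter T3: 0.18 × 0.15 × 0.072 = 0.001944
  Transmitter T4: 0.3 × 0.024 × 0.384 = 0.0027648
  Transmitter T1: 0.38 × 0.071 × 0.032 = 0.00086336
  Transmitter T2: 0.14 × 0.49 × 0.49 = 0.033614
Sum = 0.03918616.
Largest term belongs to Transmitter T2, so Transmitter T2 is most probable.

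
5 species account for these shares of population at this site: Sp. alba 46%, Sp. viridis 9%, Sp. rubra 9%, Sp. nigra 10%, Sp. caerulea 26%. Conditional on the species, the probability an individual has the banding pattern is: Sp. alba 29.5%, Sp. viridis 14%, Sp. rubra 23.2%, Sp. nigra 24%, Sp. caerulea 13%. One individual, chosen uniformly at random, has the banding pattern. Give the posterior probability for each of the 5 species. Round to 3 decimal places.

Compute prior × likelihood for every hypothesis:
  Sp. alba: 0.46 × 0.295 = 0.1357
  Sp. viridis: 0.09 × 0.14 = 0.0126
  Sp. rubra: 0.09 × 0.232 = 0.02088
  Sp. nigra: 0.1 × 0.24 = 0.024
  Sp. caerulea: 0.26 × 0.13 = 0.0338
Total = 0.22698.
P(Sp. alba | banded) = 0.1357/0.22698 ≈ 0.598
P(Sp. viridis | banded) = 0.0126/0.22698 ≈ 0.056
P(Sp. rubra | banded) = 0.02088/0.22698 ≈ 0.092
P(Sp. nigra | banded) = 0.024/0.22698 ≈ 0.106
P(Sp. caerulea | banded) = 0.0338/0.22698 ≈ 0.149

Sp. alba 0.598, Sp. viridis 0.056, Sp. rubra 0.092, Sp. nigra 0.106, Sp. caerulea 0.149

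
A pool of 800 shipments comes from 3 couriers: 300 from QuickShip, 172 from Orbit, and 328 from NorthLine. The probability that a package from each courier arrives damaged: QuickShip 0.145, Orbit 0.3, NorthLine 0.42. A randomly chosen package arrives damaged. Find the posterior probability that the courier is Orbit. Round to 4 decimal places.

0.2216

By Bayes' rule, posterior ∝ prior × likelihood:
  QuickShip: 0.375 × 0.145 = 0.054375
  Orbit: 0.215 × 0.3 = 0.0645
  NorthLine: 0.41 × 0.42 = 0.1722
Sum = 0.291075.
P(Orbit | evidence) = 0.0645 / 0.291075 ≈ 0.2216.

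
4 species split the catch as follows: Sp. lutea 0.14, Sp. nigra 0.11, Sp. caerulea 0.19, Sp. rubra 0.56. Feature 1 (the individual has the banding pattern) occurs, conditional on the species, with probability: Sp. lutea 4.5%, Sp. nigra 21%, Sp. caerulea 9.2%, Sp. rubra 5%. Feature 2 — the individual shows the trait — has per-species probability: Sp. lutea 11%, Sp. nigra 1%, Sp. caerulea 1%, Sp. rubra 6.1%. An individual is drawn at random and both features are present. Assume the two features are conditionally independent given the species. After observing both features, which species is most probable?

Prior × likelihood for each hypothesis:
  Sp. lutea: 0.14 × 0.045 × 0.11 = 0.000693
  Sp. nigra: 0.11 × 0.21 × 0.01 = 0.000231
  Sp. caerulea: 0.19 × 0.092 × 0.01 = 0.0001748
  Sp. rubra: 0.56 × 0.05 × 0.061 = 0.001708
Normalizing constant = 0.0028068.
Largest term belongs to Sp. rubra, so Sp. rubra is most probable.

Sp. rubra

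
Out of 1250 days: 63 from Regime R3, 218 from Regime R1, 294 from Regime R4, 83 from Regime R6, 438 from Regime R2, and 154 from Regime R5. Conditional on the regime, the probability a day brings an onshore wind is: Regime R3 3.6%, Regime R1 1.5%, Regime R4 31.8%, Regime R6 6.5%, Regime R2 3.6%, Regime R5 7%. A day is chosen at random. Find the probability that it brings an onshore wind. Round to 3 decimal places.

By Bayes' rule, posterior ∝ prior × likelihood:
  Regime R3: 0.0504 × 0.036 = 0.0018144
  Regime R1: 0.1744 × 0.015 = 0.002616
  Regime R4: 0.2352 × 0.318 = 0.0747936
  Regime R6: 0.0664 × 0.065 = 0.004316
  Regime R2: 0.3504 × 0.036 = 0.0126144
  Regime R5: 0.1232 × 0.07 = 0.008624
P(onshore) = 0.0018144 + 0.002616 + 0.0747936 + 0.004316 + 0.0126144 + 0.008624 = 0.1047784 → 0.105.

0.105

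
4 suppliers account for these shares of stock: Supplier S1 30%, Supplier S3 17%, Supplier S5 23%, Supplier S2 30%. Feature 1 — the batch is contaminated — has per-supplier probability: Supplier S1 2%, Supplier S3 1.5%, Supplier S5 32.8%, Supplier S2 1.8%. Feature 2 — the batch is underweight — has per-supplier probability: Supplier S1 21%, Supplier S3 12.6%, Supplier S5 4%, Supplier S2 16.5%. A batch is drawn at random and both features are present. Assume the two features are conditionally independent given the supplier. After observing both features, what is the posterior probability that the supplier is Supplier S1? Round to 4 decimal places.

Prior × likelihood for each hypothesis:
  Supplier S1: 0.3 × 0.02 × 0.21 = 0.00126
  Supplier S3: 0.17 × 0.015 × 0.126 = 0.0003213
  Supplier S5: 0.23 × 0.328 × 0.04 = 0.0030176
  Supplier S2: 0.3 × 0.018 × 0.165 = 0.000891
Normalizing constant = 0.0054899.
P(Supplier S1 | evidence) = 0.00126 / 0.0054899 ≈ 0.2295.

0.2295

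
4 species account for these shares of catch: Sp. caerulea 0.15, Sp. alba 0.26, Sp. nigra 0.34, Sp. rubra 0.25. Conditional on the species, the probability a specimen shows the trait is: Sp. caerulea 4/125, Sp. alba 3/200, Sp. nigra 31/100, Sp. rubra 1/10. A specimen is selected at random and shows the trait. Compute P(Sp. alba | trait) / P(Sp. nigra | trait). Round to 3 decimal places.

0.037

By Bayes' rule, posterior ∝ prior × likelihood:
  Sp. caerulea: 0.15 × 0.032 = 0.0048
  Sp. alba: 0.26 × 0.015 = 0.0039
  Sp. nigra: 0.34 × 0.31 = 0.1054
  Sp. rubra: 0.25 × 0.1 = 0.025
Total = 0.1391.
The ratio is 0.0039 / 0.1054 (the normalizer cancels) = 0.037.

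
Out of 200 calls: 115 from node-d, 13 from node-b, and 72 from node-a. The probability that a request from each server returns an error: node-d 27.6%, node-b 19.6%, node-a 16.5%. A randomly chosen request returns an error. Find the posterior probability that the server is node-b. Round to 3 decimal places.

Compute prior × likelihood for every hypothesis:
  node-d: 0.575 × 0.276 = 0.1587
  node-b: 0.065 × 0.196 = 0.01274
  node-a: 0.36 × 0.165 = 0.0594
Normalizing constant = 0.23084.
P(node-b | evidence) = 0.01274 / 0.23084 ≈ 0.055.

0.055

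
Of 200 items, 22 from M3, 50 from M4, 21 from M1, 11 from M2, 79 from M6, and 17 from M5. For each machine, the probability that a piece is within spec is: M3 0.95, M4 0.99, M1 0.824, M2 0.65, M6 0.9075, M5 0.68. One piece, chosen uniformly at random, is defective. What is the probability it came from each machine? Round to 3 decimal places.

Taking complements, P(defective | each) = M3 0.05, M4 0.01, M1 0.176, M2 0.35, M6 0.0925, M5 0.32.
Compute prior × likelihood for every hypothesis:
  M3: 0.11 × 0.05 = 0.0055
  M4: 0.25 × 0.01 = 0.0025
  M1: 0.105 × 0.176 = 0.01848
  M2: 0.055 × 0.35 = 0.01925
  M6: 0.395 × 0.0925 = 0.0365375
  M5: 0.085 × 0.32 = 0.0272
Sum = 0.1094675.
P(M3 | defective) = 0.0055/0.1094675 ≈ 0.050
P(M4 | defective) = 0.0025/0.1094675 ≈ 0.023
P(M1 | defective) = 0.01848/0.1094675 ≈ 0.169
P(M2 | defective) = 0.01925/0.1094675 ≈ 0.176
P(M6 | defective) = 0.0365375/0.1094675 ≈ 0.334
P(M5 | defective) = 0.0272/0.1094675 ≈ 0.248
(Check: 0.050+0.023+0.169+0.176+0.334+0.248 = 1.000.)

M3 0.050, M4 0.023, M1 0.169, M2 0.176, M6 0.334, M5 0.248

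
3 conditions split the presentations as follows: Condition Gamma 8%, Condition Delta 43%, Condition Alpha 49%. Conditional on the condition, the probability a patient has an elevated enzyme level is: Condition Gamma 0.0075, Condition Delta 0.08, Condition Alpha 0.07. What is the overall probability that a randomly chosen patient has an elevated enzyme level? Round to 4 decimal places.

Prior × likelihood for each hypothesis:
  Condition Gamma: 0.08 × 0.0075 = 0.0006
  Condition Delta: 0.43 × 0.08 = 0.0344
  Condition Alpha: 0.49 × 0.07 = 0.0343
P(elevated) = 0.0006 + 0.0344 + 0.0343 = 0.0693 → 0.0693.

0.0693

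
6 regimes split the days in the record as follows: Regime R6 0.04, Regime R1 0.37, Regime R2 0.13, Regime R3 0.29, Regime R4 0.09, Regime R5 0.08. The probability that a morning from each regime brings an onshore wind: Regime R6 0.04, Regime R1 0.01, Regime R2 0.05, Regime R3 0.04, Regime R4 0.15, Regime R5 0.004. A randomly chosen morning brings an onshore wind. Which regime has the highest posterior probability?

Regime R4

Compute prior × likelihood for every hypothesis:
  Regime R6: 0.04 × 0.04 = 0.0016
  Regime R1: 0.37 × 0.01 = 0.0037
  Regime R2: 0.13 × 0.05 = 0.0065
  Regime R3: 0.29 × 0.04 = 0.0116
  Regime R4: 0.09 × 0.15 = 0.0135
  Regime R5: 0.08 × 0.004 = 0.00032
Total = 0.03722.
Largest term belongs to Regime R4, so Regime R4 is most probable.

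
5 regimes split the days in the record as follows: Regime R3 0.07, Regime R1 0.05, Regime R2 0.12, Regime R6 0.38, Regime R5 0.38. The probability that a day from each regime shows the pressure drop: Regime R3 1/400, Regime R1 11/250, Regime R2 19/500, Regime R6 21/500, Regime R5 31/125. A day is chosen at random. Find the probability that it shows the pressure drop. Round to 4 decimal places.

Compute prior × likelihood for every hypothesis:
  Regime R3: 0.07 × 0.0025 = 0.000175
  Regime R1: 0.05 × 0.044 = 0.0022
  Regime R2: 0.12 × 0.038 = 0.00456
  Regime R6: 0.38 × 0.042 = 0.01596
  Regime R5: 0.38 × 0.248 = 0.09424
P(drop) = 0.000175 + 0.0022 + 0.00456 + 0.01596 + 0.09424 = 0.117135 → 0.1171.

0.1171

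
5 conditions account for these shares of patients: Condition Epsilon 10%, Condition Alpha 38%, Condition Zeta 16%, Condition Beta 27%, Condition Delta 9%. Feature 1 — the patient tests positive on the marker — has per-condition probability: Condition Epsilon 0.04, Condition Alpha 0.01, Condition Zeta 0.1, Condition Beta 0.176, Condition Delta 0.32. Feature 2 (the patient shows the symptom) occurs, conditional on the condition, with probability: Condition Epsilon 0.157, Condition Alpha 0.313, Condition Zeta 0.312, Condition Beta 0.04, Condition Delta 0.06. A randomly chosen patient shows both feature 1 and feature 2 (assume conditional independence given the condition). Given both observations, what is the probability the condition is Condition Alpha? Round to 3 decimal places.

Compute prior × likelihood for every hypothesis:
  Condition Epsilon: 0.1 × 0.04 × 0.157 = 0.000628
  Condition Alpha: 0.38 × 0.01 × 0.313 = 0.0011894
  Condition Zeta: 0.16 × 0.1 × 0.312 = 0.004992
  Condition Beta: 0.27 × 0.176 × 0.04 = 0.0019008
  Condition Delta: 0.09 × 0.32 × 0.06 = 0.001728
Total = 0.0104382.
P(Condition Alpha | evidence) = 0.0011894 / 0.0104382 ≈ 0.114.

0.114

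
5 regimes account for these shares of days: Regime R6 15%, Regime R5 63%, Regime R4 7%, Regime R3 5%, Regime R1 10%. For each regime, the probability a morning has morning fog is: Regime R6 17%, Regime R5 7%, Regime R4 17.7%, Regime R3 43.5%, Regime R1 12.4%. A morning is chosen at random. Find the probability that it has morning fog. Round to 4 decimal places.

Prior × likelihood for each hypothesis:
  Regime R6: 0.15 × 0.17 = 0.0255
  Regime R5: 0.63 × 0.07 = 0.0441
  Regime R4: 0.07 × 0.177 = 0.01239
  Regime R3: 0.05 × 0.435 = 0.02175
  Regime R1: 0.1 × 0.124 = 0.0124
P(fog) = 0.0255 + 0.0441 + 0.01239 + 0.02175 + 0.0124 = 0.11614 → 0.1161.

0.1161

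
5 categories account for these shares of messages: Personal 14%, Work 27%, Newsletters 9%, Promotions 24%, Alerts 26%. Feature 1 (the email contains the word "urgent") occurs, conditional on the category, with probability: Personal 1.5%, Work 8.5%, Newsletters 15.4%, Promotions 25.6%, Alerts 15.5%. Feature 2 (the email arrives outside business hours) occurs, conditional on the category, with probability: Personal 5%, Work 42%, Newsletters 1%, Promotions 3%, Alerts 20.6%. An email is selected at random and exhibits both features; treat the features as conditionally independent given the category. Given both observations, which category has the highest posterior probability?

Work

Unnormalized posteriors (prior × likelihood):
  Personal: 0.14 × 0.015 × 0.05 = 0.000105
  Work: 0.27 × 0.085 × 0.42 = 0.009639
  Newsletters: 0.09 × 0.154 × 0.01 = 0.0001386
  Promotions: 0.24 × 0.256 × 0.03 = 0.0018432
  Alerts: 0.26 × 0.155 × 0.206 = 0.0083018
Total = 0.0200276.
Largest term belongs to Work, so Work is most probable.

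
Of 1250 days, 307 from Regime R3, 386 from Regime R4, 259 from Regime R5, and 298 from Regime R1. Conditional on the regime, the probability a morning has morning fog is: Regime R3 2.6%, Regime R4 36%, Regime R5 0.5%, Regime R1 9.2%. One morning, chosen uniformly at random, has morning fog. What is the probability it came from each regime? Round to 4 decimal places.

Compute prior × likelihood for every hypothesis:
  Regime R3: 0.2456 × 0.026 = 0.0063856
  Regime R4: 0.3088 × 0.36 = 0.111168
  Regime R5: 0.2072 × 0.005 = 0.001036
  Regime R1: 0.2384 × 0.092 = 0.0219328
Total = 0.1405224.
P(Regime R3 | fog) = 0.0063856/0.1405224 ≈ 0.0454
P(Regime R4 | fog) = 0.111168/0.1405224 ≈ 0.7911
P(Regime R5 | fog) = 0.001036/0.1405224 ≈ 0.0074
P(Regime R1 | fog) = 0.0219328/0.1405224 ≈ 0.1561

Regime R3 0.0454, Regime R4 0.7911, Regime R5 0.0074, Regime R1 0.1561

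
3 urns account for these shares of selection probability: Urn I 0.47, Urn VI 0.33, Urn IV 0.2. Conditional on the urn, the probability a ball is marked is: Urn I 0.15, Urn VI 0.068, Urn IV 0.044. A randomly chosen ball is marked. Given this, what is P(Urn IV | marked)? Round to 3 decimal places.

0.086

Unnormalized posteriors (prior × likelihood):
  Urn I: 0.47 × 0.15 = 0.0705
  Urn VI: 0.33 × 0.068 = 0.02244
  Urn IV: 0.2 × 0.044 = 0.0088
Total = 0.10174.
P(Urn IV | evidence) = 0.0088 / 0.10174 ≈ 0.086.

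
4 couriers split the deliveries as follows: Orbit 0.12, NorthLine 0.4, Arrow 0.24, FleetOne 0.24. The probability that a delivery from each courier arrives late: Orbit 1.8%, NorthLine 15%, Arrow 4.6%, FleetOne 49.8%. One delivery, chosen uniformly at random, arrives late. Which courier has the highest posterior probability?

FleetOne

By Bayes' rule, posterior ∝ prior × likelihood:
  Orbit: 0.12 × 0.018 = 0.00216
  NorthLine: 0.4 × 0.15 = 0.06
  Arrow: 0.24 × 0.046 = 0.01104
  FleetOne: 0.24 × 0.498 = 0.11952
Sum = 0.19272.
Largest term belongs to FleetOne, so FleetOne is most probable.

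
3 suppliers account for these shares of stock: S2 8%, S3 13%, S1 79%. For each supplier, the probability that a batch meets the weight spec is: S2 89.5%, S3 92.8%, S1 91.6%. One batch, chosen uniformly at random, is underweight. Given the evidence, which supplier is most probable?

S1

Taking complements, P(underweight | each) = S2 0.105, S3 0.072, S1 0.084.
By Bayes' rule, posterior ∝ prior × likelihood:
  S2: 0.08 × 0.105 = 0.0084
  S3: 0.13 × 0.072 = 0.00936
  S1: 0.79 × 0.084 = 0.06636
Normalizing constant = 0.08412.
Largest term belongs to S1, so S1 is most probable.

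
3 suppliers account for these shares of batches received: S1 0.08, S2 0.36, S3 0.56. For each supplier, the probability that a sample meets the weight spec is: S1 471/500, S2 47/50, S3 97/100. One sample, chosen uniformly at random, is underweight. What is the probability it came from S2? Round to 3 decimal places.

0.502

Taking complements, P(underweight | each) = S1 0.058, S2 0.06, S3 0.03.
By Bayes' rule, posterior ∝ prior × likelihood:
  S1: 0.08 × 0.058 = 0.00464
  S2: 0.36 × 0.06 = 0.0216
  S3: 0.56 × 0.03 = 0.0168
Sum = 0.04304.
P(S2 | evidence) = 0.0216 / 0.04304 ≈ 0.502.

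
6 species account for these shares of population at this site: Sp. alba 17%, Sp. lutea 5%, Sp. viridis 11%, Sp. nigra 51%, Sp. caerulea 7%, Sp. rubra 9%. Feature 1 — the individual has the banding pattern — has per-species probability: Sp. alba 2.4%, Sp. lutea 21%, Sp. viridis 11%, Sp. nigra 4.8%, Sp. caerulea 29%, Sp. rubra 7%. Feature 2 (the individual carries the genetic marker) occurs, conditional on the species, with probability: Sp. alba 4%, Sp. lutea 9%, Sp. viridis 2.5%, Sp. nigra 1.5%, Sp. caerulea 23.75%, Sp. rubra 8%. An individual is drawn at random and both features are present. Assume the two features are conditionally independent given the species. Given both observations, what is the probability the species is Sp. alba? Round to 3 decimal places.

0.023

Prior × likelihood for each hypothesis:
  Sp. alba: 0.17 × 0.024 × 0.04 = 0.0001632
  Sp. lutea: 0.05 × 0.21 × 0.09 = 0.000945
  Sp. viridis: 0.11 × 0.11 × 0.025 = 0.0003025
  Sp. nigra: 0.51 × 0.048 × 0.015 = 0.0003672
  Sp. caerulea: 0.07 × 0.29 × 0.2375 = 0.00482125
  Sp. rubra: 0.09 × 0.07 × 0.08 = 0.000504
Sum = 0.00710315.
P(Sp. alba | evidence) = 0.0001632 / 0.00710315 ≈ 0.023.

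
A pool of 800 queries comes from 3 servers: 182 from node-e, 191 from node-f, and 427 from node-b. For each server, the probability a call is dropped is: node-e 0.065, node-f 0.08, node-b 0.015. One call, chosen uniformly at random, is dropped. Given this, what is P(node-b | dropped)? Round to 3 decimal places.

0.191

Unnormalized posteriors (prior × likelihood):
  node-e: 0.2275 × 0.065 = 0.0147875
  node-f: 0.23875 × 0.08 = 0.0191
  node-b: 0.53375 × 0.015 = 0.00800625
Total = 0.04189375.
P(node-b | evidence) = 0.00800625 / 0.04189375 ≈ 0.191.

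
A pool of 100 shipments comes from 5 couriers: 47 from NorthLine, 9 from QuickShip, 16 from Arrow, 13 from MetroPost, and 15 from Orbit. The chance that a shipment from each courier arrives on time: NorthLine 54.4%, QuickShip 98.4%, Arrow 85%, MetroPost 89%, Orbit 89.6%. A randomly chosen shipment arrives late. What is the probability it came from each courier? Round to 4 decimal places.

NorthLine 0.7948, QuickShip 0.0053, Arrow 0.0890, MetroPost 0.0530, Orbit 0.0579

Taking complements, P(late | each) = NorthLine 0.456, QuickShip 0.016, Arrow 0.15, MetroPost 0.11, Orbit 0.104.
Compute prior × likelihood for every hypothesis:
  NorthLine: 0.47 × 0.456 = 0.21432
  QuickShip: 0.09 × 0.016 = 0.00144
  Arrow: 0.16 × 0.15 = 0.024
  MetroPost: 0.13 × 0.11 = 0.0143
  Orbit: 0.15 × 0.104 = 0.0156
Total = 0.26966.
P(NorthLine | late) = 0.21432/0.26966 ≈ 0.7948
P(QuickShip | late) = 0.00144/0.26966 ≈ 0.0053
P(Arrow | late) = 0.024/0.26966 ≈ 0.0890
P(MetroPost | late) = 0.0143/0.26966 ≈ 0.0530
P(Orbit | late) = 0.0156/0.26966 ≈ 0.0579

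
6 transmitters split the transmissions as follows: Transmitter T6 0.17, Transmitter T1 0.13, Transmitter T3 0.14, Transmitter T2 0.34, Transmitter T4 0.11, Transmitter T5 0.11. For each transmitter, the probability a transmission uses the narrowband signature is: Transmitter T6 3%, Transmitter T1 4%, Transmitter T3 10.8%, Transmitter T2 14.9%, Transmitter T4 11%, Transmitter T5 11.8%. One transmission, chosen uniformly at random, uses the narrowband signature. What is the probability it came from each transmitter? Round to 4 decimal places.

Transmitter T6 0.0504, Transmitter T1 0.0514, Transmitter T3 0.1495, Transmitter T2 0.5008, Transmitter T4 0.1196, Transmitter T5 0.1283

Compute prior × likelihood for every hypothesis:
  Transmitter T6: 0.17 × 0.03 = 0.0051
  Transmitter T1: 0.13 × 0.04 = 0.0052
  Transmitter T3: 0.14 × 0.108 = 0.01512
  Transmitter T2: 0.34 × 0.149 = 0.05066
  Transmitter T4: 0.11 × 0.11 = 0.0121
  Transmitter T5: 0.11 × 0.118 = 0.01298
Normalizing constant = 0.10116.
P(Transmitter T6 | narrowband) = 0.0051/0.10116 ≈ 0.0504
P(Transmitter T1 | narrowband) = 0.0052/0.10116 ≈ 0.0514
P(Transmitter T3 | narrowband) = 0.01512/0.10116 ≈ 0.1495
P(Transmitter T2 | narrowband) = 0.05066/0.10116 ≈ 0.5008
P(Transmitter T4 | narrowband) = 0.0121/0.10116 ≈ 0.1196
P(Transmitter T5 | narrowband) = 0.01298/0.10116 ≈ 0.1283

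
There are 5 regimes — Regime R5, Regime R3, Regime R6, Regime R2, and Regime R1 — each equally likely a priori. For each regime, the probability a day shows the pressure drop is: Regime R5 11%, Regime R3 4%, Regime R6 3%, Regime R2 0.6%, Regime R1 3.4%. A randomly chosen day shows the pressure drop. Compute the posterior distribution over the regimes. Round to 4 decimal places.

Regime R5 0.5000, Regime R3 0.1818, Regime R6 0.1364, Regime R2 0.0273, Regime R1 0.1545

With a uniform prior (1/5 each), posterior ∝ likelihood:
  Regime R5: 0.11
  Regime R3: 0.04
  Regime R6: 0.03
  Regime R2: 0.006
  Regime R1: 0.034
Sum = 0.22.
P(Regime R5 | drop) = 0.11/0.22 ≈ 0.5000
P(Regime R3 | drop) = 0.04/0.22 ≈ 0.1818
P(Regime R6 | drop) = 0.03/0.22 ≈ 0.1364
P(Regime R2 | drop) = 0.006/0.22 ≈ 0.0273
P(Regime R1 | drop) = 0.034/0.22 ≈ 0.1545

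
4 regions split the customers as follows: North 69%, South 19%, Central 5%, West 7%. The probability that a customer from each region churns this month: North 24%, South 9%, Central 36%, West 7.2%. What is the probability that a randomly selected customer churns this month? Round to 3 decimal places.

0.206

Unnormalized posteriors (prior × likelihood):
  North: 0.69 × 0.24 = 0.1656
  South: 0.19 × 0.09 = 0.0171
  Central: 0.05 × 0.36 = 0.018
  West: 0.07 × 0.072 = 0.00504
P(churn) = 0.1656 + 0.0171 + 0.018 + 0.00504 = 0.20574 → 0.206.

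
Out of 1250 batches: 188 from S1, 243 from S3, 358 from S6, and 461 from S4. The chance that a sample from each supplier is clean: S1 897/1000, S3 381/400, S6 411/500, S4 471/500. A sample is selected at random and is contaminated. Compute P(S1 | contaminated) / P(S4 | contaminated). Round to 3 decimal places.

0.724

Taking complements, P(contaminated | each) = S1 0.103, S3 0.0475, S6 0.178, S4 0.058.
Compute prior × likelihood for every hypothesis:
  S1: 0.1504 × 0.103 = 0.0154912
  S3: 0.1944 × 0.0475 = 0.009234
  S6: 0.2864 × 0.178 = 0.0509792
  S4: 0.3688 × 0.058 = 0.0213904
Normalizing constant = 0.0970948.
The ratio is 0.0154912 / 0.0213904 (the normalizer cancels) = 0.724.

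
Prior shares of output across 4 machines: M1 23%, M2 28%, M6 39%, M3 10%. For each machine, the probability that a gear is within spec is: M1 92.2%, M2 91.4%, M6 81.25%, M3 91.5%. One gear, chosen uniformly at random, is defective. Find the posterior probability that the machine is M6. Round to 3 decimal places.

Taking complements, P(defective | each) = M1 0.078, M2 0.086, M6 0.1875, M3 0.085.
Unnormalized posteriors (prior × likelihood):
  M1: 0.23 × 0.078 = 0.01794
  M2: 0.28 × 0.086 = 0.02408
  M6: 0.39 × 0.1875 = 0.073125
  M3: 0.1 × 0.085 = 0.0085
Total = 0.123645.
P(M6 | evidence) = 0.073125 / 0.123645 ≈ 0.591.

0.591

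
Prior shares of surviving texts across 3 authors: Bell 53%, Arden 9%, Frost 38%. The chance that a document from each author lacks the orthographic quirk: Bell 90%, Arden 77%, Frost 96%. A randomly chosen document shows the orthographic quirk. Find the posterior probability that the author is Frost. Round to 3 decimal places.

0.171

Taking complements, P(quirk | each) = Bell 0.1, Arden 0.23, Frost 0.04.
By Bayes' rule, posterior ∝ prior × likelihood:
  Bell: 0.53 × 0.1 = 0.053
  Arden: 0.09 × 0.23 = 0.0207
  Frost: 0.38 × 0.04 = 0.0152
Total = 0.0889.
P(Frost | evidence) = 0.0152 / 0.0889 ≈ 0.171.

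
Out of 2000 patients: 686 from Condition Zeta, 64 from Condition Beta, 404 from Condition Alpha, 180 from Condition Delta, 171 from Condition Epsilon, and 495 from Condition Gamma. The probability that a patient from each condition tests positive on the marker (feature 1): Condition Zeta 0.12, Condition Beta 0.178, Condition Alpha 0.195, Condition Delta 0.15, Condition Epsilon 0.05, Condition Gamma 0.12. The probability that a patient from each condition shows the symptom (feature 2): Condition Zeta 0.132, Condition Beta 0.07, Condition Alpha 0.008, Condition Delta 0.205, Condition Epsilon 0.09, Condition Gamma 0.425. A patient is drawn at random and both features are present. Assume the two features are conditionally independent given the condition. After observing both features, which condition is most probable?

Condition Gamma

Compute prior × likelihood for every hypothesis:
  Condition Zeta: 0.343 × 0.12 × 0.132 = 0.00543312
  Condition Beta: 0.032 × 0.178 × 0.07 = 0.00039872
  Condition Alpha: 0.202 × 0.195 × 0.008 = 0.00031512
  Condition Delta: 0.09 × 0.15 × 0.205 = 0.0027675
  Condition Epsilon: 0.0855 × 0.05 × 0.09 = 0.00038475
  Condition Gamma: 0.2475 × 0.12 × 0.425 = 0.0126225
Normalizing constant = 0.02192171.
Largest term belongs to Condition Gamma, so Condition Gamma is most probable.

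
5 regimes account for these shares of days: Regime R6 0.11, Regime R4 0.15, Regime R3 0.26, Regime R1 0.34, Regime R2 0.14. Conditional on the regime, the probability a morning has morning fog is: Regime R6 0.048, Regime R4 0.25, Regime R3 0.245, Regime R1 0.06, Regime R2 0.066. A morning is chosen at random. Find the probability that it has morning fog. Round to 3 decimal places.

Unnormalized posteriors (prior × likelihood):
  Regime R6: 0.11 × 0.048 = 0.00528
  Regime R4: 0.15 × 0.25 = 0.0375
  Regime R3: 0.26 × 0.245 = 0.0637
  Regime R1: 0.34 × 0.06 = 0.0204
  Regime R2: 0.14 × 0.066 = 0.00924
P(fog) = 0.00528 + 0.0375 + 0.0637 + 0.0204 + 0.00924 = 0.13612 → 0.136.

0.136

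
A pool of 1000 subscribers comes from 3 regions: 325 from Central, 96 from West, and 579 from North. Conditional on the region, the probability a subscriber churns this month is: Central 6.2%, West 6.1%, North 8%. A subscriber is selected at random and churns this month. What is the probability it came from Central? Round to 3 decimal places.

0.279

Prior × likelihood for each hypothesis:
  Central: 0.325 × 0.062 = 0.02015
  West: 0.096 × 0.061 = 0.005856
  North: 0.579 × 0.08 = 0.04632
Normalizing constant = 0.072326.
P(Central | evidence) = 0.02015 / 0.072326 ≈ 0.279.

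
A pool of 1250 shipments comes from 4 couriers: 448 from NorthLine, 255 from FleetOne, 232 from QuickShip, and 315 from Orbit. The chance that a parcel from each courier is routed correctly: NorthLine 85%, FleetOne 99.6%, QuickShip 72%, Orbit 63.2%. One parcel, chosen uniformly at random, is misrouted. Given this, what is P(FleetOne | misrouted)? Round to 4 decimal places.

0.0041

Taking complements, P(misrouted | each) = NorthLine 0.15, FleetOne 0.004, QuickShip 0.28, Orbit 0.368.
Compute prior × likelihood for every hypothesis:
  NorthLine: 0.3584 × 0.15 = 0.05376
  FleetOne: 0.204 × 0.004 = 0.000816
  QuickShip: 0.1856 × 0.28 = 0.051968
  Orbit: 0.252 × 0.368 = 0.092736
Normalizing constant = 0.19928.
P(FleetOne | evidence) = 0.000816 / 0.19928 ≈ 0.0041.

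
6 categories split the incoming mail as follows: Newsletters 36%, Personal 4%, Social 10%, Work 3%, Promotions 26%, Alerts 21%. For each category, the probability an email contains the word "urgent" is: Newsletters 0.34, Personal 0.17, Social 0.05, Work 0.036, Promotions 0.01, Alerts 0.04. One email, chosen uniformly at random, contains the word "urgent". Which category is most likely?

Unnormalized posteriors (prior × likelihood):
  Newsletters: 0.36 × 0.34 = 0.1224
  Personal: 0.04 × 0.17 = 0.0068
  Social: 0.1 × 0.05 = 0.005
  Work: 0.03 × 0.036 = 0.00108
  Promotions: 0.26 × 0.01 = 0.0026
  Alerts: 0.21 × 0.04 = 0.0084
Normalizing constant = 0.14628.
Largest term belongs to Newsletters, so Newsletters is most probable.

Newsletters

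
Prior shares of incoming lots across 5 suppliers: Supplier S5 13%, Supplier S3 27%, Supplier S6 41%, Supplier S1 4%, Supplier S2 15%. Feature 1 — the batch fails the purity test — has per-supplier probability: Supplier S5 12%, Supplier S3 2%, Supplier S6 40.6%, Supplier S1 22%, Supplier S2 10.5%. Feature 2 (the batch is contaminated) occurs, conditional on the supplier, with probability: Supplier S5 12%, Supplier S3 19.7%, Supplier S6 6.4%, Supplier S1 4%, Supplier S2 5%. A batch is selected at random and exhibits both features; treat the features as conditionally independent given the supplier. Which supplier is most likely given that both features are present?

Unnormalized posteriors (prior × likelihood):
  Supplier S5: 0.13 × 0.12 × 0.12 = 0.001872
  Supplier S3: 0.27 × 0.02 × 0.197 = 0.0010638
  Supplier S6: 0.41 × 0.406 × 0.064 = 0.01065344
  Supplier S1: 0.04 × 0.22 × 0.04 = 0.000352
  Supplier S2: 0.15 × 0.105 × 0.05 = 0.0007875
Total = 0.01472874.
Largest term belongs to Supplier S6, so Supplier S6 is most probable.

Supplier S6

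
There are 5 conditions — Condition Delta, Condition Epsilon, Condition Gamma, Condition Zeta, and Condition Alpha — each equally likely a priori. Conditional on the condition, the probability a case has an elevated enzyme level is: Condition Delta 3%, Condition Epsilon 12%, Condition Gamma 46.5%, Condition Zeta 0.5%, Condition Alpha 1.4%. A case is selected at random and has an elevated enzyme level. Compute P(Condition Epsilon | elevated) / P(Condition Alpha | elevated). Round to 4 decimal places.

8.5714

With a uniform prior (1/5 each), posterior ∝ likelihood:
  Condition Delta: 0.03
  Condition Epsilon: 0.12
  Condition Gamma: 0.465
  Condition Zeta: 0.005
  Condition Alpha: 0.014
Total = 0.634.
The ratio is 0.12 / 0.014 (the normalizer cancels) = 8.5714.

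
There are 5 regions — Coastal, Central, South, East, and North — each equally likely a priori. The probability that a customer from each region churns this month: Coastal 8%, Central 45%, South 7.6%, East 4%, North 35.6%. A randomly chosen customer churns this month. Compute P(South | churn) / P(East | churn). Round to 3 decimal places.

Since the prior is uniform, the posterior is proportional to the likelihood:
  Coastal: 0.08
  Central: 0.45
  South: 0.076
  East: 0.04
  North: 0.356
Normalizing constant = 1.002.
The ratio is 0.076 / 0.04 (the normalizer cancels) = 1.900.

1.900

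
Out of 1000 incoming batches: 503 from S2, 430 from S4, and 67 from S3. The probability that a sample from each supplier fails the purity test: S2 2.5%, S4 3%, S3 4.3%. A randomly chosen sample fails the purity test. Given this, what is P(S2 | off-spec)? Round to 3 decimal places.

0.443

Compute prior × likelihood for every hypothesis:
  S2: 0.503 × 0.025 = 0.012575
  S4: 0.43 × 0.03 = 0.0129
  S3: 0.067 × 0.043 = 0.002881
Total = 0.028356.
P(S2 | evidence) = 0.012575 / 0.028356 ≈ 0.443.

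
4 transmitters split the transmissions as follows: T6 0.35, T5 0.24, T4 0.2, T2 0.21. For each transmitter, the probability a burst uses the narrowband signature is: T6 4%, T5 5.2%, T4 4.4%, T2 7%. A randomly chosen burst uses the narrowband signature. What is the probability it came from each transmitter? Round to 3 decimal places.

T6 0.280, T5 0.250, T4 0.176, T2 0.294

Unnormalized posteriors (prior × likelihood):
  T6: 0.35 × 0.04 = 0.014
  T5: 0.24 × 0.052 = 0.01248
  T4: 0.2 × 0.044 = 0.0088
  T2: 0.21 × 0.07 = 0.0147
Total = 0.04998.
P(T6 | narrowband) = 0.014/0.04998 ≈ 0.280
P(T5 | narrowband) = 0.01248/0.04998 ≈ 0.250
P(T4 | narrowband) = 0.0088/0.04998 ≈ 0.176
P(T2 | narrowband) = 0.0147/0.04998 ≈ 0.294
(Check: 0.280+0.250+0.176+0.294 = 1.000.)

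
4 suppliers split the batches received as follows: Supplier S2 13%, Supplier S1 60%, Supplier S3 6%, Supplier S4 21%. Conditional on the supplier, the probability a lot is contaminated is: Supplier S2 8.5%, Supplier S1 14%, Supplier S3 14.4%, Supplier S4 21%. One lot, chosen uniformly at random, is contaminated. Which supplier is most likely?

By Bayes' rule, posterior ∝ prior × likelihood:
  Supplier S2: 0.13 × 0.085 = 0.01105
  Supplier S1: 0.6 × 0.14 = 0.084
  Supplier S3: 0.06 × 0.144 = 0.00864
  Supplier S4: 0.21 × 0.21 = 0.0441
Sum = 0.14779.
Largest term belongs to Supplier S1, so Supplier S1 is most probable.

Supplier S1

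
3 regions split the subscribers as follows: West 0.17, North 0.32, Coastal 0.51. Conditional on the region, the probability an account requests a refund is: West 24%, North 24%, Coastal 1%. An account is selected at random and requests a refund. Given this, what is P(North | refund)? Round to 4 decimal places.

0.6259

By Bayes' rule, posterior ∝ prior × likelihood:
  West: 0.17 × 0.24 = 0.0408
  North: 0.32 × 0.24 = 0.0768
  Coastal: 0.51 × 0.01 = 0.0051
Sum = 0.1227.
P(North | evidence) = 0.0768 / 0.1227 ≈ 0.6259.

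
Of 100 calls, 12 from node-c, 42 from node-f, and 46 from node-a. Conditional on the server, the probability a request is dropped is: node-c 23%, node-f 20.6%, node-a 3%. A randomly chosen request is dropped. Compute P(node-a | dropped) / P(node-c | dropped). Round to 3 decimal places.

0.500

Unnormalized posteriors (prior × likelihood):
  node-c: 0.12 × 0.23 = 0.0276
  node-f: 0.42 × 0.206 = 0.08652
  node-a: 0.46 × 0.03 = 0.0138
Sum = 0.12792.
The ratio is 0.0138 / 0.0276 (the normalizer cancels) = 0.500.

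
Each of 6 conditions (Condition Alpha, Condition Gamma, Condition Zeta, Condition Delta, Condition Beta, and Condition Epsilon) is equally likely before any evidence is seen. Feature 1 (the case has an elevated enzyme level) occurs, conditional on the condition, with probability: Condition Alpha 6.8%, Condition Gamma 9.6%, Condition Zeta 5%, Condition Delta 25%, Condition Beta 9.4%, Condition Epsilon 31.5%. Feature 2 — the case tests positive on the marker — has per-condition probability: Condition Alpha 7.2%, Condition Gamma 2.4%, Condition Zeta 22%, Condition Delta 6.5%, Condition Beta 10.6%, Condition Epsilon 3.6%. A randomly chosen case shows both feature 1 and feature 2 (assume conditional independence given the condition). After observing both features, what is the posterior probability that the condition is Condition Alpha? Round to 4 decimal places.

0.0878

Since the prior is uniform, the posterior is proportional to the likelihood:
  Condition Alpha: 0.068 × 0.072 = 0.004896
  Condition Gamma: 0.096 × 0.024 = 0.002304
  Condition Zeta: 0.05 × 0.22 = 0.011
  Condition Delta: 0.25 × 0.065 = 0.01625
  Condition Beta: 0.094 × 0.106 = 0.009964
  Condition Epsilon: 0.315 × 0.036 = 0.01134
Normalizing constant = 0.055754.
P(Condition Alpha | evidence) = 0.004896 / 0.055754 ≈ 0.0878.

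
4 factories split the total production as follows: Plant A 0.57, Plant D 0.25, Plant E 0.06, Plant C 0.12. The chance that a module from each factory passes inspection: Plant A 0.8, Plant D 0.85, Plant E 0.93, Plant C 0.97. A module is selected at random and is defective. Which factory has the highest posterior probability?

Plant A

Taking complements, P(defective | each) = Plant A 0.2, Plant D 0.15, Plant E 0.07, Plant C 0.03.
Prior × likelihood for each hypothesis:
  Plant A: 0.57 × 0.2 = 0.114
  Plant D: 0.25 × 0.15 = 0.0375
  Plant E: 0.06 × 0.07 = 0.0042
  Plant C: 0.12 × 0.03 = 0.0036
Normalizing constant = 0.1593.
Largest term belongs to Plant A, so Plant A is most probable.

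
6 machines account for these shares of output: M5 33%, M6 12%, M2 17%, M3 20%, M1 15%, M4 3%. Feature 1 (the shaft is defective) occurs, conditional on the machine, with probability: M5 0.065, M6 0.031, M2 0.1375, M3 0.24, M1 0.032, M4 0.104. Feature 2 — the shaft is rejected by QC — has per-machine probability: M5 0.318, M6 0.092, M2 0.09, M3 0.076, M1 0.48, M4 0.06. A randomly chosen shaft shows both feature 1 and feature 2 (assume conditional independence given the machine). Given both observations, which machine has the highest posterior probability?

By Bayes' rule, posterior ∝ prior × likelihood:
  M5: 0.33 × 0.065 × 0.318 = 0.0068211
  M6: 0.12 × 0.031 × 0.092 = 0.00034224
  M2: 0.17 × 0.1375 × 0.09 = 0.00210375
  M3: 0.2 × 0.24 × 0.076 = 0.003648
  M1: 0.15 × 0.032 × 0.48 = 0.002304
  M4: 0.03 × 0.104 × 0.06 = 0.0001872
Total = 0.01540629.
Largest term belongs to M5, so M5 is most probable.

M5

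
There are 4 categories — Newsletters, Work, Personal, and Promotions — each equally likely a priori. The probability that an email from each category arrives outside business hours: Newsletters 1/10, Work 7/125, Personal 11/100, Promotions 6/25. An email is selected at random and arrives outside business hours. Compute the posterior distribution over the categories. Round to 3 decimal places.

With a uniform prior (1/4 each), posterior ∝ likelihood:
  Newsletters: 0.1
  Work: 0.056
  Personal: 0.11
  Promotions: 0.24
Sum = 0.506.
P(Newsletters | off-hours) = 0.1/0.506 ≈ 0.198
P(Work | off-hours) = 0.056/0.506 ≈ 0.111
P(Personal | off-hours) = 0.11/0.506 ≈ 0.217
P(Promotions | off-hours) = 0.24/0.506 ≈ 0.474
(Check: 0.198+0.111+0.217+0.474 = 1.000.)

Newsletters 0.198, Work 0.111, Personal 0.217, Promotions 0.474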